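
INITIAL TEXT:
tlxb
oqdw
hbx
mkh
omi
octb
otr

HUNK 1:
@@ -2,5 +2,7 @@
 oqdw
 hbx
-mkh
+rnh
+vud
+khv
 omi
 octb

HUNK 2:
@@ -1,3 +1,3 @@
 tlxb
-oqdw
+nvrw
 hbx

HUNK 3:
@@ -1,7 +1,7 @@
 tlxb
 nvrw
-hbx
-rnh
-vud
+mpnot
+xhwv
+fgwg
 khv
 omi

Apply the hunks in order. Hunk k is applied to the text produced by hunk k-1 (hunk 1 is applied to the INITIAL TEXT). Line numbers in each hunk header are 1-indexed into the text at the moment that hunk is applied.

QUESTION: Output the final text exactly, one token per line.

Answer: tlxb
nvrw
mpnot
xhwv
fgwg
khv
omi
octb
otr

Derivation:
Hunk 1: at line 2 remove [mkh] add [rnh,vud,khv] -> 9 lines: tlxb oqdw hbx rnh vud khv omi octb otr
Hunk 2: at line 1 remove [oqdw] add [nvrw] -> 9 lines: tlxb nvrw hbx rnh vud khv omi octb otr
Hunk 3: at line 1 remove [hbx,rnh,vud] add [mpnot,xhwv,fgwg] -> 9 lines: tlxb nvrw mpnot xhwv fgwg khv omi octb otr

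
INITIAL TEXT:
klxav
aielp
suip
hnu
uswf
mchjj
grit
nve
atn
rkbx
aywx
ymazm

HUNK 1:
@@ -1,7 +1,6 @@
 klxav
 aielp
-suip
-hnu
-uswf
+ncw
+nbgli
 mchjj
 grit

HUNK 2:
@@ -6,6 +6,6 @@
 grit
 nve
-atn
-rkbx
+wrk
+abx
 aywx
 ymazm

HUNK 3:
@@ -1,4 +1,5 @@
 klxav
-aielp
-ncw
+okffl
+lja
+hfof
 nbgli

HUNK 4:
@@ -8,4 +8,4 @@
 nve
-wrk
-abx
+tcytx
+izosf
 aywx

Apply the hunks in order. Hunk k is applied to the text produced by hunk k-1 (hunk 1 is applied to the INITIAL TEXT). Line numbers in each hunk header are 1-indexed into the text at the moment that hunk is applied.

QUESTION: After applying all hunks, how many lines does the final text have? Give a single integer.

Hunk 1: at line 1 remove [suip,hnu,uswf] add [ncw,nbgli] -> 11 lines: klxav aielp ncw nbgli mchjj grit nve atn rkbx aywx ymazm
Hunk 2: at line 6 remove [atn,rkbx] add [wrk,abx] -> 11 lines: klxav aielp ncw nbgli mchjj grit nve wrk abx aywx ymazm
Hunk 3: at line 1 remove [aielp,ncw] add [okffl,lja,hfof] -> 12 lines: klxav okffl lja hfof nbgli mchjj grit nve wrk abx aywx ymazm
Hunk 4: at line 8 remove [wrk,abx] add [tcytx,izosf] -> 12 lines: klxav okffl lja hfof nbgli mchjj grit nve tcytx izosf aywx ymazm
Final line count: 12

Answer: 12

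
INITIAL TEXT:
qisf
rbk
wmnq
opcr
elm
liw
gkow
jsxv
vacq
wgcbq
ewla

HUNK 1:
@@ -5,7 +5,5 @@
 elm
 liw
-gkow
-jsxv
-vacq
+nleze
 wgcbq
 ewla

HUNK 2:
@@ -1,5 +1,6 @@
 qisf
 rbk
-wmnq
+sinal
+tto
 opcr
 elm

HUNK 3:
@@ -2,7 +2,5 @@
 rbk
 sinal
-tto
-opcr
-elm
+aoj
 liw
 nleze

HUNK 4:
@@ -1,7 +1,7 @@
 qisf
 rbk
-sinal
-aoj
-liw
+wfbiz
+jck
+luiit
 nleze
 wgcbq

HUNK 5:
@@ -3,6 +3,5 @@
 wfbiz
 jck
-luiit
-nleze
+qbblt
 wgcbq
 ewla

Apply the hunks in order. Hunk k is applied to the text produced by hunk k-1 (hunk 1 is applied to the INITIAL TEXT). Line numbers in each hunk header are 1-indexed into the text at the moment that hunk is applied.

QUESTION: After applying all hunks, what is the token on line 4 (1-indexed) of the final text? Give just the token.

Answer: jck

Derivation:
Hunk 1: at line 5 remove [gkow,jsxv,vacq] add [nleze] -> 9 lines: qisf rbk wmnq opcr elm liw nleze wgcbq ewla
Hunk 2: at line 1 remove [wmnq] add [sinal,tto] -> 10 lines: qisf rbk sinal tto opcr elm liw nleze wgcbq ewla
Hunk 3: at line 2 remove [tto,opcr,elm] add [aoj] -> 8 lines: qisf rbk sinal aoj liw nleze wgcbq ewla
Hunk 4: at line 1 remove [sinal,aoj,liw] add [wfbiz,jck,luiit] -> 8 lines: qisf rbk wfbiz jck luiit nleze wgcbq ewla
Hunk 5: at line 3 remove [luiit,nleze] add [qbblt] -> 7 lines: qisf rbk wfbiz jck qbblt wgcbq ewla
Final line 4: jck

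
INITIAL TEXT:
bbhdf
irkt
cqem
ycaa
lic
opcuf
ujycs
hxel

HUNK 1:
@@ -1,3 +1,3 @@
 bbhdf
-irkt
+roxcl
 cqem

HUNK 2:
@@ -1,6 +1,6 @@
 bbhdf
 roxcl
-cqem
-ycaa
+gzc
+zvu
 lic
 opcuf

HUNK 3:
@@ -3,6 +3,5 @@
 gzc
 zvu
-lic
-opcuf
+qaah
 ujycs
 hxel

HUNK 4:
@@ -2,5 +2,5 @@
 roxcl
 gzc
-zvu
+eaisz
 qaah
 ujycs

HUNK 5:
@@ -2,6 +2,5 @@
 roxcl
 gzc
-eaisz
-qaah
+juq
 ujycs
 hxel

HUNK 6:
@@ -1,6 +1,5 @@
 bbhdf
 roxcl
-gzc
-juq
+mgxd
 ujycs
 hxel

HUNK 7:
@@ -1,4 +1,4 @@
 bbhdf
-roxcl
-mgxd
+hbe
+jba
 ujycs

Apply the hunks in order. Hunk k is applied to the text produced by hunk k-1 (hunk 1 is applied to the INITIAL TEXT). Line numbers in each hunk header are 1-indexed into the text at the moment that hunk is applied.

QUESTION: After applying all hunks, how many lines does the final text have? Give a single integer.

Answer: 5

Derivation:
Hunk 1: at line 1 remove [irkt] add [roxcl] -> 8 lines: bbhdf roxcl cqem ycaa lic opcuf ujycs hxel
Hunk 2: at line 1 remove [cqem,ycaa] add [gzc,zvu] -> 8 lines: bbhdf roxcl gzc zvu lic opcuf ujycs hxel
Hunk 3: at line 3 remove [lic,opcuf] add [qaah] -> 7 lines: bbhdf roxcl gzc zvu qaah ujycs hxel
Hunk 4: at line 2 remove [zvu] add [eaisz] -> 7 lines: bbhdf roxcl gzc eaisz qaah ujycs hxel
Hunk 5: at line 2 remove [eaisz,qaah] add [juq] -> 6 lines: bbhdf roxcl gzc juq ujycs hxel
Hunk 6: at line 1 remove [gzc,juq] add [mgxd] -> 5 lines: bbhdf roxcl mgxd ujycs hxel
Hunk 7: at line 1 remove [roxcl,mgxd] add [hbe,jba] -> 5 lines: bbhdf hbe jba ujycs hxel
Final line count: 5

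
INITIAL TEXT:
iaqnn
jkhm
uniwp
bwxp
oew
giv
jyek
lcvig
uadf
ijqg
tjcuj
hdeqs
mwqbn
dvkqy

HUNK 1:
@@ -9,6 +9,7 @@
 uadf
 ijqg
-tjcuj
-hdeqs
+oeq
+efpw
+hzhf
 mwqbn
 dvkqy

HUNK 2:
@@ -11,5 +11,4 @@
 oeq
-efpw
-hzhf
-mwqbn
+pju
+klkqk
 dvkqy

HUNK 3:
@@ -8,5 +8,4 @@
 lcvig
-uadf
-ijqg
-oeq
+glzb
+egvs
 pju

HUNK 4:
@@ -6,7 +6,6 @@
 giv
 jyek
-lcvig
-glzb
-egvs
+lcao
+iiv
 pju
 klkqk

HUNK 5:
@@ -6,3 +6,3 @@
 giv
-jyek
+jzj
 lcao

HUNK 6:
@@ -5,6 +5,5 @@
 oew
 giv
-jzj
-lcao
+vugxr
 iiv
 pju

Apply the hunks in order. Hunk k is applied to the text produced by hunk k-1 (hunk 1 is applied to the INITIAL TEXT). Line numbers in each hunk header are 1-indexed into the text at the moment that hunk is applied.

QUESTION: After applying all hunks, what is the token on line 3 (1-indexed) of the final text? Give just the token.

Answer: uniwp

Derivation:
Hunk 1: at line 9 remove [tjcuj,hdeqs] add [oeq,efpw,hzhf] -> 15 lines: iaqnn jkhm uniwp bwxp oew giv jyek lcvig uadf ijqg oeq efpw hzhf mwqbn dvkqy
Hunk 2: at line 11 remove [efpw,hzhf,mwqbn] add [pju,klkqk] -> 14 lines: iaqnn jkhm uniwp bwxp oew giv jyek lcvig uadf ijqg oeq pju klkqk dvkqy
Hunk 3: at line 8 remove [uadf,ijqg,oeq] add [glzb,egvs] -> 13 lines: iaqnn jkhm uniwp bwxp oew giv jyek lcvig glzb egvs pju klkqk dvkqy
Hunk 4: at line 6 remove [lcvig,glzb,egvs] add [lcao,iiv] -> 12 lines: iaqnn jkhm uniwp bwxp oew giv jyek lcao iiv pju klkqk dvkqy
Hunk 5: at line 6 remove [jyek] add [jzj] -> 12 lines: iaqnn jkhm uniwp bwxp oew giv jzj lcao iiv pju klkqk dvkqy
Hunk 6: at line 5 remove [jzj,lcao] add [vugxr] -> 11 lines: iaqnn jkhm uniwp bwxp oew giv vugxr iiv pju klkqk dvkqy
Final line 3: uniwp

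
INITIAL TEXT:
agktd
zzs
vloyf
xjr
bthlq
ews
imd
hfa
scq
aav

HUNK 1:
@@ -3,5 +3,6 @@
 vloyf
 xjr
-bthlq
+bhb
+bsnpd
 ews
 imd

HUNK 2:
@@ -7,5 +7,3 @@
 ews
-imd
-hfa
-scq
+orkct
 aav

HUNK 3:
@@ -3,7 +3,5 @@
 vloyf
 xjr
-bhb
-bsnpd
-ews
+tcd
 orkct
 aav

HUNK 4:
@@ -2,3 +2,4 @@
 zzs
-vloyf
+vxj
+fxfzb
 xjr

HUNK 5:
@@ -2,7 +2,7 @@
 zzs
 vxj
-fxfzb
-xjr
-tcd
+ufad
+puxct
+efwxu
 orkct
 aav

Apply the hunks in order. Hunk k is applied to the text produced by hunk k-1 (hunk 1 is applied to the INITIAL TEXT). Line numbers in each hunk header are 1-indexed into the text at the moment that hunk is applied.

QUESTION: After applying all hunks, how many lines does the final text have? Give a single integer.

Answer: 8

Derivation:
Hunk 1: at line 3 remove [bthlq] add [bhb,bsnpd] -> 11 lines: agktd zzs vloyf xjr bhb bsnpd ews imd hfa scq aav
Hunk 2: at line 7 remove [imd,hfa,scq] add [orkct] -> 9 lines: agktd zzs vloyf xjr bhb bsnpd ews orkct aav
Hunk 3: at line 3 remove [bhb,bsnpd,ews] add [tcd] -> 7 lines: agktd zzs vloyf xjr tcd orkct aav
Hunk 4: at line 2 remove [vloyf] add [vxj,fxfzb] -> 8 lines: agktd zzs vxj fxfzb xjr tcd orkct aav
Hunk 5: at line 2 remove [fxfzb,xjr,tcd] add [ufad,puxct,efwxu] -> 8 lines: agktd zzs vxj ufad puxct efwxu orkct aav
Final line count: 8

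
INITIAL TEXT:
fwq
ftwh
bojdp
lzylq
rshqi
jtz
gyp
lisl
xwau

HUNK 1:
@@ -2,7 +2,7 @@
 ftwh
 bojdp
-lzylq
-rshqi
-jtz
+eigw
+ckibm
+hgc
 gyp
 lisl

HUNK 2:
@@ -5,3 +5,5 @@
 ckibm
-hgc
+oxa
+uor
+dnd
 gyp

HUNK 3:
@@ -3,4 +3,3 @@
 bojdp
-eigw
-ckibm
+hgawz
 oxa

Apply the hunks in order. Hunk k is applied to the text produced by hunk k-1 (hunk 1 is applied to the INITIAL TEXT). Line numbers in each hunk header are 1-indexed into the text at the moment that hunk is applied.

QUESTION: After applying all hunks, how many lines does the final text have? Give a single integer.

Answer: 10

Derivation:
Hunk 1: at line 2 remove [lzylq,rshqi,jtz] add [eigw,ckibm,hgc] -> 9 lines: fwq ftwh bojdp eigw ckibm hgc gyp lisl xwau
Hunk 2: at line 5 remove [hgc] add [oxa,uor,dnd] -> 11 lines: fwq ftwh bojdp eigw ckibm oxa uor dnd gyp lisl xwau
Hunk 3: at line 3 remove [eigw,ckibm] add [hgawz] -> 10 lines: fwq ftwh bojdp hgawz oxa uor dnd gyp lisl xwau
Final line count: 10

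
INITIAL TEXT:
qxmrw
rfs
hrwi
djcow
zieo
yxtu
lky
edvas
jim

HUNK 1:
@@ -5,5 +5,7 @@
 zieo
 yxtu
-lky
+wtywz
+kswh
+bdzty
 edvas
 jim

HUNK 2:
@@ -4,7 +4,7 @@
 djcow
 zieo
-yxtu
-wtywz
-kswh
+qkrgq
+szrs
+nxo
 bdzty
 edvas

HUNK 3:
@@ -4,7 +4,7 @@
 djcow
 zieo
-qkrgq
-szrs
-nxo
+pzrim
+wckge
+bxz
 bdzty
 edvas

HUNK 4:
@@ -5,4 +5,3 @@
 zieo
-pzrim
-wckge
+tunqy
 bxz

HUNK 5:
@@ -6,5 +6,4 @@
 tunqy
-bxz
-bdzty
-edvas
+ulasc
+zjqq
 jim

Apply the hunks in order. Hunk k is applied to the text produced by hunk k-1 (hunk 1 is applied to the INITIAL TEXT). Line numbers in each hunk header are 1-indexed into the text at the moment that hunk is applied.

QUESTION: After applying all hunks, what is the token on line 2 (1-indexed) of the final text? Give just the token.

Answer: rfs

Derivation:
Hunk 1: at line 5 remove [lky] add [wtywz,kswh,bdzty] -> 11 lines: qxmrw rfs hrwi djcow zieo yxtu wtywz kswh bdzty edvas jim
Hunk 2: at line 4 remove [yxtu,wtywz,kswh] add [qkrgq,szrs,nxo] -> 11 lines: qxmrw rfs hrwi djcow zieo qkrgq szrs nxo bdzty edvas jim
Hunk 3: at line 4 remove [qkrgq,szrs,nxo] add [pzrim,wckge,bxz] -> 11 lines: qxmrw rfs hrwi djcow zieo pzrim wckge bxz bdzty edvas jim
Hunk 4: at line 5 remove [pzrim,wckge] add [tunqy] -> 10 lines: qxmrw rfs hrwi djcow zieo tunqy bxz bdzty edvas jim
Hunk 5: at line 6 remove [bxz,bdzty,edvas] add [ulasc,zjqq] -> 9 lines: qxmrw rfs hrwi djcow zieo tunqy ulasc zjqq jim
Final line 2: rfs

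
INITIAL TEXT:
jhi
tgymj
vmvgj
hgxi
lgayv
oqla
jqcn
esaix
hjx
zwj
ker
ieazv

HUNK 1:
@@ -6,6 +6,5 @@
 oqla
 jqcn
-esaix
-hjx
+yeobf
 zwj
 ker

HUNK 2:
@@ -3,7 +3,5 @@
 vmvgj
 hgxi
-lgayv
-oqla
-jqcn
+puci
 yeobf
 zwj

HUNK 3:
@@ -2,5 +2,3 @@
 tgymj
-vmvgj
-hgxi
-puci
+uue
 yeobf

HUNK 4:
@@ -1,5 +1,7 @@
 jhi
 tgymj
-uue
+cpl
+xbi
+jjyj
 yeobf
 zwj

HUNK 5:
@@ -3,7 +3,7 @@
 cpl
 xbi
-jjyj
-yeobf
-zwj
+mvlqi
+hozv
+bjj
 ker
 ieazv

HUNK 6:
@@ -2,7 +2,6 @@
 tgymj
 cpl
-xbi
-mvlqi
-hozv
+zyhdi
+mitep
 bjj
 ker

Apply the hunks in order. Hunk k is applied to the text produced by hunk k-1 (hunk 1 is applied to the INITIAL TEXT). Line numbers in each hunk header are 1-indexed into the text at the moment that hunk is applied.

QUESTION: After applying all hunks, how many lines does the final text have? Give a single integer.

Hunk 1: at line 6 remove [esaix,hjx] add [yeobf] -> 11 lines: jhi tgymj vmvgj hgxi lgayv oqla jqcn yeobf zwj ker ieazv
Hunk 2: at line 3 remove [lgayv,oqla,jqcn] add [puci] -> 9 lines: jhi tgymj vmvgj hgxi puci yeobf zwj ker ieazv
Hunk 3: at line 2 remove [vmvgj,hgxi,puci] add [uue] -> 7 lines: jhi tgymj uue yeobf zwj ker ieazv
Hunk 4: at line 1 remove [uue] add [cpl,xbi,jjyj] -> 9 lines: jhi tgymj cpl xbi jjyj yeobf zwj ker ieazv
Hunk 5: at line 3 remove [jjyj,yeobf,zwj] add [mvlqi,hozv,bjj] -> 9 lines: jhi tgymj cpl xbi mvlqi hozv bjj ker ieazv
Hunk 6: at line 2 remove [xbi,mvlqi,hozv] add [zyhdi,mitep] -> 8 lines: jhi tgymj cpl zyhdi mitep bjj ker ieazv
Final line count: 8

Answer: 8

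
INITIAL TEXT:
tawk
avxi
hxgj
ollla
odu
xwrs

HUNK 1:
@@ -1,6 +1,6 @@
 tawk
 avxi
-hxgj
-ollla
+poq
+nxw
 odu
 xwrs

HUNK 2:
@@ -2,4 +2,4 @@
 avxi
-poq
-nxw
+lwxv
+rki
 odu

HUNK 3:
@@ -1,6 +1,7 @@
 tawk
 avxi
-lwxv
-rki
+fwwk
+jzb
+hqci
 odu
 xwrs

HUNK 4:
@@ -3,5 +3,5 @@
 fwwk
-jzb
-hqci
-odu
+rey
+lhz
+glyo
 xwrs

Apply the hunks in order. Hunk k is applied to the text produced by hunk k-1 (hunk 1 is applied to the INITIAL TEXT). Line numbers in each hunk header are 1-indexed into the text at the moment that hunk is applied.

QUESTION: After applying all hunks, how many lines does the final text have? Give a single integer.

Answer: 7

Derivation:
Hunk 1: at line 1 remove [hxgj,ollla] add [poq,nxw] -> 6 lines: tawk avxi poq nxw odu xwrs
Hunk 2: at line 2 remove [poq,nxw] add [lwxv,rki] -> 6 lines: tawk avxi lwxv rki odu xwrs
Hunk 3: at line 1 remove [lwxv,rki] add [fwwk,jzb,hqci] -> 7 lines: tawk avxi fwwk jzb hqci odu xwrs
Hunk 4: at line 3 remove [jzb,hqci,odu] add [rey,lhz,glyo] -> 7 lines: tawk avxi fwwk rey lhz glyo xwrs
Final line count: 7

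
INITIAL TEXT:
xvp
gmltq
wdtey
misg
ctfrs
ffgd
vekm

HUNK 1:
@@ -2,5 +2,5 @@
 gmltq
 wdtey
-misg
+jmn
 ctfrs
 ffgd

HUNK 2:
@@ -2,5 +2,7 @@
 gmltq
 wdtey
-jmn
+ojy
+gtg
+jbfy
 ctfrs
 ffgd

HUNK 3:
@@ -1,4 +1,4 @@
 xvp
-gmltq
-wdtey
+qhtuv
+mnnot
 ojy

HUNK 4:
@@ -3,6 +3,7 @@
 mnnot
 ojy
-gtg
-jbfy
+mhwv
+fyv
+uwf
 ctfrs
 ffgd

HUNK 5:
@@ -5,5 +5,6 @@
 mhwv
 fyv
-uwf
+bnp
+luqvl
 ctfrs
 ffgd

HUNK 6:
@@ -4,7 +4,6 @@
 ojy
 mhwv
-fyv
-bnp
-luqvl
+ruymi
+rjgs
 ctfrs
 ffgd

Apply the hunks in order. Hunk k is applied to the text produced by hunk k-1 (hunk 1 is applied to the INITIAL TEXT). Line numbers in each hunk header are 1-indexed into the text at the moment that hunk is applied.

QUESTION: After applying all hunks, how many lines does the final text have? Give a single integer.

Answer: 10

Derivation:
Hunk 1: at line 2 remove [misg] add [jmn] -> 7 lines: xvp gmltq wdtey jmn ctfrs ffgd vekm
Hunk 2: at line 2 remove [jmn] add [ojy,gtg,jbfy] -> 9 lines: xvp gmltq wdtey ojy gtg jbfy ctfrs ffgd vekm
Hunk 3: at line 1 remove [gmltq,wdtey] add [qhtuv,mnnot] -> 9 lines: xvp qhtuv mnnot ojy gtg jbfy ctfrs ffgd vekm
Hunk 4: at line 3 remove [gtg,jbfy] add [mhwv,fyv,uwf] -> 10 lines: xvp qhtuv mnnot ojy mhwv fyv uwf ctfrs ffgd vekm
Hunk 5: at line 5 remove [uwf] add [bnp,luqvl] -> 11 lines: xvp qhtuv mnnot ojy mhwv fyv bnp luqvl ctfrs ffgd vekm
Hunk 6: at line 4 remove [fyv,bnp,luqvl] add [ruymi,rjgs] -> 10 lines: xvp qhtuv mnnot ojy mhwv ruymi rjgs ctfrs ffgd vekm
Final line count: 10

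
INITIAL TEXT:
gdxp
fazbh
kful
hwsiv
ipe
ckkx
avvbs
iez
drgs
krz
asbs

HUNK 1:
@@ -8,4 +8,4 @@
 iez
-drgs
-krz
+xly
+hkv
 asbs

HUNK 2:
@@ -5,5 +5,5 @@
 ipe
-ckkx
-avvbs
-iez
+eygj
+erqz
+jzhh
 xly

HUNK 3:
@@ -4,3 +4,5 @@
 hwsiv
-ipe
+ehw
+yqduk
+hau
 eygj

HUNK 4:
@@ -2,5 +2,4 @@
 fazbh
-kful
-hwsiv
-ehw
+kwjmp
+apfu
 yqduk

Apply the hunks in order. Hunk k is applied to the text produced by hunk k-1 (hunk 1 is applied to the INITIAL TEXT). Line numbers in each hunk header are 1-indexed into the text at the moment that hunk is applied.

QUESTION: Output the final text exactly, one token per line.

Hunk 1: at line 8 remove [drgs,krz] add [xly,hkv] -> 11 lines: gdxp fazbh kful hwsiv ipe ckkx avvbs iez xly hkv asbs
Hunk 2: at line 5 remove [ckkx,avvbs,iez] add [eygj,erqz,jzhh] -> 11 lines: gdxp fazbh kful hwsiv ipe eygj erqz jzhh xly hkv asbs
Hunk 3: at line 4 remove [ipe] add [ehw,yqduk,hau] -> 13 lines: gdxp fazbh kful hwsiv ehw yqduk hau eygj erqz jzhh xly hkv asbs
Hunk 4: at line 2 remove [kful,hwsiv,ehw] add [kwjmp,apfu] -> 12 lines: gdxp fazbh kwjmp apfu yqduk hau eygj erqz jzhh xly hkv asbs

Answer: gdxp
fazbh
kwjmp
apfu
yqduk
hau
eygj
erqz
jzhh
xly
hkv
asbs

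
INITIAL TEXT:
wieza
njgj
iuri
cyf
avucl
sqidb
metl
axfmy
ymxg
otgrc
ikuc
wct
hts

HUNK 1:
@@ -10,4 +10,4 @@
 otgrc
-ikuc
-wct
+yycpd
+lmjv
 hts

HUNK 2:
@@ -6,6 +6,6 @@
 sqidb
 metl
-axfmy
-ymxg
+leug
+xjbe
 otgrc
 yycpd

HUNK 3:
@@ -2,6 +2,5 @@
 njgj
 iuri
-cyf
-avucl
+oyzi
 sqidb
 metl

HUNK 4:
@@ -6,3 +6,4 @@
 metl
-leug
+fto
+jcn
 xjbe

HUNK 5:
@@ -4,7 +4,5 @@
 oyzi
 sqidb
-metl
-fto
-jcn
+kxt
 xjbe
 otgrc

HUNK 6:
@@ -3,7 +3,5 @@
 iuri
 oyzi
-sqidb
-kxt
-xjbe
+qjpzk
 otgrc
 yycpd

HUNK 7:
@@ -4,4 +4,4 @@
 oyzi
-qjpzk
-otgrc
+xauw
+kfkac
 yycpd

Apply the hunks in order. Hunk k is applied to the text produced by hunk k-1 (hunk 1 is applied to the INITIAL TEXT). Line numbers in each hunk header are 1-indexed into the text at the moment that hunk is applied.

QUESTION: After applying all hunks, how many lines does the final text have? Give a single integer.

Answer: 9

Derivation:
Hunk 1: at line 10 remove [ikuc,wct] add [yycpd,lmjv] -> 13 lines: wieza njgj iuri cyf avucl sqidb metl axfmy ymxg otgrc yycpd lmjv hts
Hunk 2: at line 6 remove [axfmy,ymxg] add [leug,xjbe] -> 13 lines: wieza njgj iuri cyf avucl sqidb metl leug xjbe otgrc yycpd lmjv hts
Hunk 3: at line 2 remove [cyf,avucl] add [oyzi] -> 12 lines: wieza njgj iuri oyzi sqidb metl leug xjbe otgrc yycpd lmjv hts
Hunk 4: at line 6 remove [leug] add [fto,jcn] -> 13 lines: wieza njgj iuri oyzi sqidb metl fto jcn xjbe otgrc yycpd lmjv hts
Hunk 5: at line 4 remove [metl,fto,jcn] add [kxt] -> 11 lines: wieza njgj iuri oyzi sqidb kxt xjbe otgrc yycpd lmjv hts
Hunk 6: at line 3 remove [sqidb,kxt,xjbe] add [qjpzk] -> 9 lines: wieza njgj iuri oyzi qjpzk otgrc yycpd lmjv hts
Hunk 7: at line 4 remove [qjpzk,otgrc] add [xauw,kfkac] -> 9 lines: wieza njgj iuri oyzi xauw kfkac yycpd lmjv hts
Final line count: 9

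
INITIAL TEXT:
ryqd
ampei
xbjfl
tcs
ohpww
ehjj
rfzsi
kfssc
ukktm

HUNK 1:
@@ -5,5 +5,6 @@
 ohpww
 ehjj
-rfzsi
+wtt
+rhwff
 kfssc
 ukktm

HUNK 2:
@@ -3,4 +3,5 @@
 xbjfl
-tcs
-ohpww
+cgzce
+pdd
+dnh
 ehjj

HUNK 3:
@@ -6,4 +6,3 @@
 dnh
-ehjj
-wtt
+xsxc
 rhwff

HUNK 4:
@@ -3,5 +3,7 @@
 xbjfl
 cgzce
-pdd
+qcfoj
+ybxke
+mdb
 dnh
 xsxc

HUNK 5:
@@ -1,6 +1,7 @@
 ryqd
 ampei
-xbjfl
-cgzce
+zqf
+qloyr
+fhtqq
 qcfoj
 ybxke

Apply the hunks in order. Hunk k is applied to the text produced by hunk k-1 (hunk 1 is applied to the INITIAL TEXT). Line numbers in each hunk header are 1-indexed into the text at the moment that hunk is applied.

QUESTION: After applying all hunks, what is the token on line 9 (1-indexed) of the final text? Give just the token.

Hunk 1: at line 5 remove [rfzsi] add [wtt,rhwff] -> 10 lines: ryqd ampei xbjfl tcs ohpww ehjj wtt rhwff kfssc ukktm
Hunk 2: at line 3 remove [tcs,ohpww] add [cgzce,pdd,dnh] -> 11 lines: ryqd ampei xbjfl cgzce pdd dnh ehjj wtt rhwff kfssc ukktm
Hunk 3: at line 6 remove [ehjj,wtt] add [xsxc] -> 10 lines: ryqd ampei xbjfl cgzce pdd dnh xsxc rhwff kfssc ukktm
Hunk 4: at line 3 remove [pdd] add [qcfoj,ybxke,mdb] -> 12 lines: ryqd ampei xbjfl cgzce qcfoj ybxke mdb dnh xsxc rhwff kfssc ukktm
Hunk 5: at line 1 remove [xbjfl,cgzce] add [zqf,qloyr,fhtqq] -> 13 lines: ryqd ampei zqf qloyr fhtqq qcfoj ybxke mdb dnh xsxc rhwff kfssc ukktm
Final line 9: dnh

Answer: dnh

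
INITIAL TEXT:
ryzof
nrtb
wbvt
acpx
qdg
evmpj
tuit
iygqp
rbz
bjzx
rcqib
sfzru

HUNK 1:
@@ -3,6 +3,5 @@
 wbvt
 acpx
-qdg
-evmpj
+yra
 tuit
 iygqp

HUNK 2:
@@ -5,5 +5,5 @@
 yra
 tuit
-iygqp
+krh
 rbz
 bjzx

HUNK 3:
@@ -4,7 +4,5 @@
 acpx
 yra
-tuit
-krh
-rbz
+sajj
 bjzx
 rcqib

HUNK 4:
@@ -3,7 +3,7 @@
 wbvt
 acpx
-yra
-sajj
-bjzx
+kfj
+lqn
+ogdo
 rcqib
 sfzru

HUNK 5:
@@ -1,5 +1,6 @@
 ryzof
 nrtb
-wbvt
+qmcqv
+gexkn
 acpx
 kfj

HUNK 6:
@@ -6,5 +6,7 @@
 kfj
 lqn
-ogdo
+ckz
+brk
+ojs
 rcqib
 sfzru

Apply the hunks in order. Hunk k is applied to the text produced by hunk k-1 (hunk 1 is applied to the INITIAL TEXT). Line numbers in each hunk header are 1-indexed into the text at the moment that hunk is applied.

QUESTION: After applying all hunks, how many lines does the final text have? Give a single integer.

Answer: 12

Derivation:
Hunk 1: at line 3 remove [qdg,evmpj] add [yra] -> 11 lines: ryzof nrtb wbvt acpx yra tuit iygqp rbz bjzx rcqib sfzru
Hunk 2: at line 5 remove [iygqp] add [krh] -> 11 lines: ryzof nrtb wbvt acpx yra tuit krh rbz bjzx rcqib sfzru
Hunk 3: at line 4 remove [tuit,krh,rbz] add [sajj] -> 9 lines: ryzof nrtb wbvt acpx yra sajj bjzx rcqib sfzru
Hunk 4: at line 3 remove [yra,sajj,bjzx] add [kfj,lqn,ogdo] -> 9 lines: ryzof nrtb wbvt acpx kfj lqn ogdo rcqib sfzru
Hunk 5: at line 1 remove [wbvt] add [qmcqv,gexkn] -> 10 lines: ryzof nrtb qmcqv gexkn acpx kfj lqn ogdo rcqib sfzru
Hunk 6: at line 6 remove [ogdo] add [ckz,brk,ojs] -> 12 lines: ryzof nrtb qmcqv gexkn acpx kfj lqn ckz brk ojs rcqib sfzru
Final line count: 12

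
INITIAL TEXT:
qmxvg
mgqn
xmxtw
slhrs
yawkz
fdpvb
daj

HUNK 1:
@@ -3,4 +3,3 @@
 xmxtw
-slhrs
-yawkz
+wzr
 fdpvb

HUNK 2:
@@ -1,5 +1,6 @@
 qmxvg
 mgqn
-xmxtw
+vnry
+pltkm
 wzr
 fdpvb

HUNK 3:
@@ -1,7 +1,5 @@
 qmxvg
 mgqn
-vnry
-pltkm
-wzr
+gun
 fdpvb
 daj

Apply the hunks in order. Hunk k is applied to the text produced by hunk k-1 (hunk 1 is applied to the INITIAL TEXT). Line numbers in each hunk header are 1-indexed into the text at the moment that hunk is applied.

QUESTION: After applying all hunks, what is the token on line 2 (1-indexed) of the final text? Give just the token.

Answer: mgqn

Derivation:
Hunk 1: at line 3 remove [slhrs,yawkz] add [wzr] -> 6 lines: qmxvg mgqn xmxtw wzr fdpvb daj
Hunk 2: at line 1 remove [xmxtw] add [vnry,pltkm] -> 7 lines: qmxvg mgqn vnry pltkm wzr fdpvb daj
Hunk 3: at line 1 remove [vnry,pltkm,wzr] add [gun] -> 5 lines: qmxvg mgqn gun fdpvb daj
Final line 2: mgqn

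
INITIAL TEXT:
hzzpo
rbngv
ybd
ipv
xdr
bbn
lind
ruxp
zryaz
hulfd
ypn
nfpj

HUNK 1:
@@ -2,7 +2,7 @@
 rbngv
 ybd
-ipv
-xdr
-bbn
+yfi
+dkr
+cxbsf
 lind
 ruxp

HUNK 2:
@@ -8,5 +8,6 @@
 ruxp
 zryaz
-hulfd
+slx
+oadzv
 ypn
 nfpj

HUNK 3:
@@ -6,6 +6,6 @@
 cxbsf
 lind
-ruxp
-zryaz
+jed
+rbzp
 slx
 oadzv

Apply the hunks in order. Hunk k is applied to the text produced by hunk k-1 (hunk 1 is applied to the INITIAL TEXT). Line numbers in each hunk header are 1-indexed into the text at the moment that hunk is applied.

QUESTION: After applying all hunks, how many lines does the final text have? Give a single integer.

Answer: 13

Derivation:
Hunk 1: at line 2 remove [ipv,xdr,bbn] add [yfi,dkr,cxbsf] -> 12 lines: hzzpo rbngv ybd yfi dkr cxbsf lind ruxp zryaz hulfd ypn nfpj
Hunk 2: at line 8 remove [hulfd] add [slx,oadzv] -> 13 lines: hzzpo rbngv ybd yfi dkr cxbsf lind ruxp zryaz slx oadzv ypn nfpj
Hunk 3: at line 6 remove [ruxp,zryaz] add [jed,rbzp] -> 13 lines: hzzpo rbngv ybd yfi dkr cxbsf lind jed rbzp slx oadzv ypn nfpj
Final line count: 13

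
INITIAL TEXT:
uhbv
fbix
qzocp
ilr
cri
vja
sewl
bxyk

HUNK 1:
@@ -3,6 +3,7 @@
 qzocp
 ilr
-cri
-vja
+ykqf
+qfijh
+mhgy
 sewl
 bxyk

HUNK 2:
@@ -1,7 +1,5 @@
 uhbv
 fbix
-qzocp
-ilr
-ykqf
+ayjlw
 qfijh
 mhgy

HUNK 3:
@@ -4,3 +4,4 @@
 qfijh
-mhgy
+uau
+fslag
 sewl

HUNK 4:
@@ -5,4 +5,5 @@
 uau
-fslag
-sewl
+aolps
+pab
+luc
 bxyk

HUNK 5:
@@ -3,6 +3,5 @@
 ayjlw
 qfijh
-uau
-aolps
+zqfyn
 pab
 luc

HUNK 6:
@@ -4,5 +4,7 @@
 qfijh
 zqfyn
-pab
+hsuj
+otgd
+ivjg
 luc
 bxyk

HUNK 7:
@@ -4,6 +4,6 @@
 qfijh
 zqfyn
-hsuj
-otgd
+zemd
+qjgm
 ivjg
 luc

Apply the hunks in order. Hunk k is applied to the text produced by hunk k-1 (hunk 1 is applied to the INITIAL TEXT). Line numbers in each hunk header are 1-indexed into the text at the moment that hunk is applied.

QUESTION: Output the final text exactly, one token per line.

Hunk 1: at line 3 remove [cri,vja] add [ykqf,qfijh,mhgy] -> 9 lines: uhbv fbix qzocp ilr ykqf qfijh mhgy sewl bxyk
Hunk 2: at line 1 remove [qzocp,ilr,ykqf] add [ayjlw] -> 7 lines: uhbv fbix ayjlw qfijh mhgy sewl bxyk
Hunk 3: at line 4 remove [mhgy] add [uau,fslag] -> 8 lines: uhbv fbix ayjlw qfijh uau fslag sewl bxyk
Hunk 4: at line 5 remove [fslag,sewl] add [aolps,pab,luc] -> 9 lines: uhbv fbix ayjlw qfijh uau aolps pab luc bxyk
Hunk 5: at line 3 remove [uau,aolps] add [zqfyn] -> 8 lines: uhbv fbix ayjlw qfijh zqfyn pab luc bxyk
Hunk 6: at line 4 remove [pab] add [hsuj,otgd,ivjg] -> 10 lines: uhbv fbix ayjlw qfijh zqfyn hsuj otgd ivjg luc bxyk
Hunk 7: at line 4 remove [hsuj,otgd] add [zemd,qjgm] -> 10 lines: uhbv fbix ayjlw qfijh zqfyn zemd qjgm ivjg luc bxyk

Answer: uhbv
fbix
ayjlw
qfijh
zqfyn
zemd
qjgm
ivjg
luc
bxyk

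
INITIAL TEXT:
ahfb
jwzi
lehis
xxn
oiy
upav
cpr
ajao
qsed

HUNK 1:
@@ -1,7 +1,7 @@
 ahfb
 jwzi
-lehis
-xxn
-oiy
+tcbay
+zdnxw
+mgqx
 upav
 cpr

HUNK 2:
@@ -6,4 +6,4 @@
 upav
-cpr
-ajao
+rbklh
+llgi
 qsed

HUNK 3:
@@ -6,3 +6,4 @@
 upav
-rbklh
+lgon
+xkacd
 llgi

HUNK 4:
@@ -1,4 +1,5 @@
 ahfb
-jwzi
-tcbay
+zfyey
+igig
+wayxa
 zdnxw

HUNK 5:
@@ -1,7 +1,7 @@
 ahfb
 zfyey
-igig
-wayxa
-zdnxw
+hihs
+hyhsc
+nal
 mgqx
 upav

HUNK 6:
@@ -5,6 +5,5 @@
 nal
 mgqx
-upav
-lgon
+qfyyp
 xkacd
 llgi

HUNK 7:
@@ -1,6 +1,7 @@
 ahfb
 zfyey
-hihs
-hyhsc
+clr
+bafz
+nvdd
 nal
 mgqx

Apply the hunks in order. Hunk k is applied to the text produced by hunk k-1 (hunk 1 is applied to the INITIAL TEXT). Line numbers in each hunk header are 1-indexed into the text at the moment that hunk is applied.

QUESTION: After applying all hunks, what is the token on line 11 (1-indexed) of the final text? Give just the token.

Answer: qsed

Derivation:
Hunk 1: at line 1 remove [lehis,xxn,oiy] add [tcbay,zdnxw,mgqx] -> 9 lines: ahfb jwzi tcbay zdnxw mgqx upav cpr ajao qsed
Hunk 2: at line 6 remove [cpr,ajao] add [rbklh,llgi] -> 9 lines: ahfb jwzi tcbay zdnxw mgqx upav rbklh llgi qsed
Hunk 3: at line 6 remove [rbklh] add [lgon,xkacd] -> 10 lines: ahfb jwzi tcbay zdnxw mgqx upav lgon xkacd llgi qsed
Hunk 4: at line 1 remove [jwzi,tcbay] add [zfyey,igig,wayxa] -> 11 lines: ahfb zfyey igig wayxa zdnxw mgqx upav lgon xkacd llgi qsed
Hunk 5: at line 1 remove [igig,wayxa,zdnxw] add [hihs,hyhsc,nal] -> 11 lines: ahfb zfyey hihs hyhsc nal mgqx upav lgon xkacd llgi qsed
Hunk 6: at line 5 remove [upav,lgon] add [qfyyp] -> 10 lines: ahfb zfyey hihs hyhsc nal mgqx qfyyp xkacd llgi qsed
Hunk 7: at line 1 remove [hihs,hyhsc] add [clr,bafz,nvdd] -> 11 lines: ahfb zfyey clr bafz nvdd nal mgqx qfyyp xkacd llgi qsed
Final line 11: qsed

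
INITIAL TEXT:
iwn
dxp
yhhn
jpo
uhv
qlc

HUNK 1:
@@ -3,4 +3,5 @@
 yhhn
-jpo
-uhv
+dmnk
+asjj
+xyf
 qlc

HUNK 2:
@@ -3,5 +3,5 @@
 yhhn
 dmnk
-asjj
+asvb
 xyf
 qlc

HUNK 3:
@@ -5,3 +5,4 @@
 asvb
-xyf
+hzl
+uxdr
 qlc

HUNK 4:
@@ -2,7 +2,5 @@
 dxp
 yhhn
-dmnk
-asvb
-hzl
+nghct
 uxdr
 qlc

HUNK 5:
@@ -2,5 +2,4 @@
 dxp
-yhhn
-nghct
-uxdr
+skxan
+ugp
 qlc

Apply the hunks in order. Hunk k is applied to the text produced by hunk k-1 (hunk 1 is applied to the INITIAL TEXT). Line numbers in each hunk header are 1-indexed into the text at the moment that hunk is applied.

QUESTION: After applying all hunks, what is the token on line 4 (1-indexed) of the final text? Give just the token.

Hunk 1: at line 3 remove [jpo,uhv] add [dmnk,asjj,xyf] -> 7 lines: iwn dxp yhhn dmnk asjj xyf qlc
Hunk 2: at line 3 remove [asjj] add [asvb] -> 7 lines: iwn dxp yhhn dmnk asvb xyf qlc
Hunk 3: at line 5 remove [xyf] add [hzl,uxdr] -> 8 lines: iwn dxp yhhn dmnk asvb hzl uxdr qlc
Hunk 4: at line 2 remove [dmnk,asvb,hzl] add [nghct] -> 6 lines: iwn dxp yhhn nghct uxdr qlc
Hunk 5: at line 2 remove [yhhn,nghct,uxdr] add [skxan,ugp] -> 5 lines: iwn dxp skxan ugp qlc
Final line 4: ugp

Answer: ugp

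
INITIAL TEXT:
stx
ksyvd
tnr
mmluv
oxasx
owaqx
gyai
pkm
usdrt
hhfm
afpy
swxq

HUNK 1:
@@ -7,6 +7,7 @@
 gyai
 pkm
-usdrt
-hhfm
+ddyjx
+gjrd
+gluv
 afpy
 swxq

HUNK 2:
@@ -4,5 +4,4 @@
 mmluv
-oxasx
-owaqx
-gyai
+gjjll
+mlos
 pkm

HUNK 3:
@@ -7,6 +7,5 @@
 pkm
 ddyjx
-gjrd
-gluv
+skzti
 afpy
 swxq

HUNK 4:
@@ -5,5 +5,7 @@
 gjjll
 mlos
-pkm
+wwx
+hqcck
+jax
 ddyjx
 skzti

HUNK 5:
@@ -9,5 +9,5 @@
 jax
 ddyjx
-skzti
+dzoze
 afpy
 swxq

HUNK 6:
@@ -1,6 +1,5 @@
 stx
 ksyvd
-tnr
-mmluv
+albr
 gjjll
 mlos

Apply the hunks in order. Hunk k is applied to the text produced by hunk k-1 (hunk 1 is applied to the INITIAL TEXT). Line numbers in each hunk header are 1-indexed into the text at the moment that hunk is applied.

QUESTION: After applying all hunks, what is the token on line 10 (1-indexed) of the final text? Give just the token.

Hunk 1: at line 7 remove [usdrt,hhfm] add [ddyjx,gjrd,gluv] -> 13 lines: stx ksyvd tnr mmluv oxasx owaqx gyai pkm ddyjx gjrd gluv afpy swxq
Hunk 2: at line 4 remove [oxasx,owaqx,gyai] add [gjjll,mlos] -> 12 lines: stx ksyvd tnr mmluv gjjll mlos pkm ddyjx gjrd gluv afpy swxq
Hunk 3: at line 7 remove [gjrd,gluv] add [skzti] -> 11 lines: stx ksyvd tnr mmluv gjjll mlos pkm ddyjx skzti afpy swxq
Hunk 4: at line 5 remove [pkm] add [wwx,hqcck,jax] -> 13 lines: stx ksyvd tnr mmluv gjjll mlos wwx hqcck jax ddyjx skzti afpy swxq
Hunk 5: at line 9 remove [skzti] add [dzoze] -> 13 lines: stx ksyvd tnr mmluv gjjll mlos wwx hqcck jax ddyjx dzoze afpy swxq
Hunk 6: at line 1 remove [tnr,mmluv] add [albr] -> 12 lines: stx ksyvd albr gjjll mlos wwx hqcck jax ddyjx dzoze afpy swxq
Final line 10: dzoze

Answer: dzoze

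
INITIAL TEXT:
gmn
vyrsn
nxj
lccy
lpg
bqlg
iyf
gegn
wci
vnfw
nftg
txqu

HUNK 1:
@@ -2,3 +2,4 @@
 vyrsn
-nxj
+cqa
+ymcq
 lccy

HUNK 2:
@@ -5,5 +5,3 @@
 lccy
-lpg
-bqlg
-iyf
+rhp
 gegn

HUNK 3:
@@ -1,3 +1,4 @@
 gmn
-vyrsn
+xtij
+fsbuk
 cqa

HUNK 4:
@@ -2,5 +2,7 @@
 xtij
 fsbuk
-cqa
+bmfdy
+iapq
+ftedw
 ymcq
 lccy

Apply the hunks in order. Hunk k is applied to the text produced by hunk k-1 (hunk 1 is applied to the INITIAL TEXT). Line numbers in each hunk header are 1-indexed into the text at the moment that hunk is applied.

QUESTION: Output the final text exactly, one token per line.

Hunk 1: at line 2 remove [nxj] add [cqa,ymcq] -> 13 lines: gmn vyrsn cqa ymcq lccy lpg bqlg iyf gegn wci vnfw nftg txqu
Hunk 2: at line 5 remove [lpg,bqlg,iyf] add [rhp] -> 11 lines: gmn vyrsn cqa ymcq lccy rhp gegn wci vnfw nftg txqu
Hunk 3: at line 1 remove [vyrsn] add [xtij,fsbuk] -> 12 lines: gmn xtij fsbuk cqa ymcq lccy rhp gegn wci vnfw nftg txqu
Hunk 4: at line 2 remove [cqa] add [bmfdy,iapq,ftedw] -> 14 lines: gmn xtij fsbuk bmfdy iapq ftedw ymcq lccy rhp gegn wci vnfw nftg txqu

Answer: gmn
xtij
fsbuk
bmfdy
iapq
ftedw
ymcq
lccy
rhp
gegn
wci
vnfw
nftg
txqu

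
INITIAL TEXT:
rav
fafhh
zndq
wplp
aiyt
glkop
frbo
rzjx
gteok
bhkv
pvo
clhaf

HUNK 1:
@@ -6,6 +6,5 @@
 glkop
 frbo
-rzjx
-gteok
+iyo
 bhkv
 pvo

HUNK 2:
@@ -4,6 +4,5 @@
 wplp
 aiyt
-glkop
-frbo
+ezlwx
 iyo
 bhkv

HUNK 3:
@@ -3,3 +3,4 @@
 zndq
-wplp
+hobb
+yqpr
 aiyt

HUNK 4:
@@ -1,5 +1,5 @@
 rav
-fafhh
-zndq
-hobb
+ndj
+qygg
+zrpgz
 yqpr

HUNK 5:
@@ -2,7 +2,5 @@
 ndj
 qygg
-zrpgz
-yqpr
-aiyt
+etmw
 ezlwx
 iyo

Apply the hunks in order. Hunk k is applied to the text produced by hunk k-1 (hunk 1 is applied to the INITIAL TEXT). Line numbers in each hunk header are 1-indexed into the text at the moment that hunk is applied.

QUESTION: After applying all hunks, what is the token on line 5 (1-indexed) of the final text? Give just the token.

Answer: ezlwx

Derivation:
Hunk 1: at line 6 remove [rzjx,gteok] add [iyo] -> 11 lines: rav fafhh zndq wplp aiyt glkop frbo iyo bhkv pvo clhaf
Hunk 2: at line 4 remove [glkop,frbo] add [ezlwx] -> 10 lines: rav fafhh zndq wplp aiyt ezlwx iyo bhkv pvo clhaf
Hunk 3: at line 3 remove [wplp] add [hobb,yqpr] -> 11 lines: rav fafhh zndq hobb yqpr aiyt ezlwx iyo bhkv pvo clhaf
Hunk 4: at line 1 remove [fafhh,zndq,hobb] add [ndj,qygg,zrpgz] -> 11 lines: rav ndj qygg zrpgz yqpr aiyt ezlwx iyo bhkv pvo clhaf
Hunk 5: at line 2 remove [zrpgz,yqpr,aiyt] add [etmw] -> 9 lines: rav ndj qygg etmw ezlwx iyo bhkv pvo clhaf
Final line 5: ezlwx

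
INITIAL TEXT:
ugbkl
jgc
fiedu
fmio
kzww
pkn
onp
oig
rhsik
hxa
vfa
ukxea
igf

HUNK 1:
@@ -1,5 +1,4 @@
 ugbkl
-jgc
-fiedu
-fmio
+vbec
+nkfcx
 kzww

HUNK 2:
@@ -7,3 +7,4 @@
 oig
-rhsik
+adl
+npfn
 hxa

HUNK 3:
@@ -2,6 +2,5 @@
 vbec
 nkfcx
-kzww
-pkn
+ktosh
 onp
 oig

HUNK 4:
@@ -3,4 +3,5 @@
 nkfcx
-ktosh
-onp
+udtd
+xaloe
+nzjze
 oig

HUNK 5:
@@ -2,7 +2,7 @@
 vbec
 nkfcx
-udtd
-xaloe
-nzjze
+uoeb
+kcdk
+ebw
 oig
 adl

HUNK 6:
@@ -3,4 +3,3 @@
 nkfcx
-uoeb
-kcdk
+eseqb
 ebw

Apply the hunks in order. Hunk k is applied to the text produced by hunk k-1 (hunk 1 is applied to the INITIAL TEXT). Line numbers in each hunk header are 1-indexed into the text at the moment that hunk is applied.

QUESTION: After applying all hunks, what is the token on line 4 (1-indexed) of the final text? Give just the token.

Answer: eseqb

Derivation:
Hunk 1: at line 1 remove [jgc,fiedu,fmio] add [vbec,nkfcx] -> 12 lines: ugbkl vbec nkfcx kzww pkn onp oig rhsik hxa vfa ukxea igf
Hunk 2: at line 7 remove [rhsik] add [adl,npfn] -> 13 lines: ugbkl vbec nkfcx kzww pkn onp oig adl npfn hxa vfa ukxea igf
Hunk 3: at line 2 remove [kzww,pkn] add [ktosh] -> 12 lines: ugbkl vbec nkfcx ktosh onp oig adl npfn hxa vfa ukxea igf
Hunk 4: at line 3 remove [ktosh,onp] add [udtd,xaloe,nzjze] -> 13 lines: ugbkl vbec nkfcx udtd xaloe nzjze oig adl npfn hxa vfa ukxea igf
Hunk 5: at line 2 remove [udtd,xaloe,nzjze] add [uoeb,kcdk,ebw] -> 13 lines: ugbkl vbec nkfcx uoeb kcdk ebw oig adl npfn hxa vfa ukxea igf
Hunk 6: at line 3 remove [uoeb,kcdk] add [eseqb] -> 12 lines: ugbkl vbec nkfcx eseqb ebw oig adl npfn hxa vfa ukxea igf
Final line 4: eseqb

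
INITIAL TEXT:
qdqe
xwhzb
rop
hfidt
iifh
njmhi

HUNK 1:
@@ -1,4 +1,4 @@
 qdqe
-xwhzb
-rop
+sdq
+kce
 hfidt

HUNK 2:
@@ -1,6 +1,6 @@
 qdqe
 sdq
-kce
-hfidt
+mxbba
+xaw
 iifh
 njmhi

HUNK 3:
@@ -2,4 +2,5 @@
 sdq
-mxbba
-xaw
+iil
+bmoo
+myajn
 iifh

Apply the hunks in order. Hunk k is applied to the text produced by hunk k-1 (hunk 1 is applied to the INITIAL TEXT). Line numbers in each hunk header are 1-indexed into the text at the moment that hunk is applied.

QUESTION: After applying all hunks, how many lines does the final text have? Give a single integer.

Answer: 7

Derivation:
Hunk 1: at line 1 remove [xwhzb,rop] add [sdq,kce] -> 6 lines: qdqe sdq kce hfidt iifh njmhi
Hunk 2: at line 1 remove [kce,hfidt] add [mxbba,xaw] -> 6 lines: qdqe sdq mxbba xaw iifh njmhi
Hunk 3: at line 2 remove [mxbba,xaw] add [iil,bmoo,myajn] -> 7 lines: qdqe sdq iil bmoo myajn iifh njmhi
Final line count: 7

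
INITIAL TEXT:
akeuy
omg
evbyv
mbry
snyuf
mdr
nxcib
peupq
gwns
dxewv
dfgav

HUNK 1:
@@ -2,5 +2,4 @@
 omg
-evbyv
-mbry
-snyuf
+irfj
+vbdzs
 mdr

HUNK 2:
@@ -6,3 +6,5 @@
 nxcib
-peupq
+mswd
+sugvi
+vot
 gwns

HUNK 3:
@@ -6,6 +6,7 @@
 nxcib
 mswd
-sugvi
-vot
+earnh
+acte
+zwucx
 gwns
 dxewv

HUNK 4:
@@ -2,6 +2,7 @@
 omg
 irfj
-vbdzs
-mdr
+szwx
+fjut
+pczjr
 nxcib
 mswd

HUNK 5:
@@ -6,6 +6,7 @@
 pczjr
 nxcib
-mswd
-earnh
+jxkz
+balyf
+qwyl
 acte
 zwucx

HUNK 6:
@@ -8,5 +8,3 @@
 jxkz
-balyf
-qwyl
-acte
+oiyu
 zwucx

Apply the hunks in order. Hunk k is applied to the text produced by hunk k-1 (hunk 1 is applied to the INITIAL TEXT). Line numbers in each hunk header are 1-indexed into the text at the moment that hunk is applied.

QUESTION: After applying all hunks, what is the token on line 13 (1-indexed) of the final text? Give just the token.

Answer: dfgav

Derivation:
Hunk 1: at line 2 remove [evbyv,mbry,snyuf] add [irfj,vbdzs] -> 10 lines: akeuy omg irfj vbdzs mdr nxcib peupq gwns dxewv dfgav
Hunk 2: at line 6 remove [peupq] add [mswd,sugvi,vot] -> 12 lines: akeuy omg irfj vbdzs mdr nxcib mswd sugvi vot gwns dxewv dfgav
Hunk 3: at line 6 remove [sugvi,vot] add [earnh,acte,zwucx] -> 13 lines: akeuy omg irfj vbdzs mdr nxcib mswd earnh acte zwucx gwns dxewv dfgav
Hunk 4: at line 2 remove [vbdzs,mdr] add [szwx,fjut,pczjr] -> 14 lines: akeuy omg irfj szwx fjut pczjr nxcib mswd earnh acte zwucx gwns dxewv dfgav
Hunk 5: at line 6 remove [mswd,earnh] add [jxkz,balyf,qwyl] -> 15 lines: akeuy omg irfj szwx fjut pczjr nxcib jxkz balyf qwyl acte zwucx gwns dxewv dfgav
Hunk 6: at line 8 remove [balyf,qwyl,acte] add [oiyu] -> 13 lines: akeuy omg irfj szwx fjut pczjr nxcib jxkz oiyu zwucx gwns dxewv dfgav
Final line 13: dfgav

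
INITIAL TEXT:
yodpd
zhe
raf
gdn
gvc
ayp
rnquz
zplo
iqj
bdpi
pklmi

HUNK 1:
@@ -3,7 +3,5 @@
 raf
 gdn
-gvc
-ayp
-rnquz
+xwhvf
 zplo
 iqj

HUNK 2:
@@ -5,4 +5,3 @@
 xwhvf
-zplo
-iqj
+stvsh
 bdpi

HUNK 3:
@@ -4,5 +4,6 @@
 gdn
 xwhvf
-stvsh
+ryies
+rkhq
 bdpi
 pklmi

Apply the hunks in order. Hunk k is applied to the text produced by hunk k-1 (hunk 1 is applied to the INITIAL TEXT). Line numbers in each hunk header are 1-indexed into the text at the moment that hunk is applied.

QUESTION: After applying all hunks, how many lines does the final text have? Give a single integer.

Hunk 1: at line 3 remove [gvc,ayp,rnquz] add [xwhvf] -> 9 lines: yodpd zhe raf gdn xwhvf zplo iqj bdpi pklmi
Hunk 2: at line 5 remove [zplo,iqj] add [stvsh] -> 8 lines: yodpd zhe raf gdn xwhvf stvsh bdpi pklmi
Hunk 3: at line 4 remove [stvsh] add [ryies,rkhq] -> 9 lines: yodpd zhe raf gdn xwhvf ryies rkhq bdpi pklmi
Final line count: 9

Answer: 9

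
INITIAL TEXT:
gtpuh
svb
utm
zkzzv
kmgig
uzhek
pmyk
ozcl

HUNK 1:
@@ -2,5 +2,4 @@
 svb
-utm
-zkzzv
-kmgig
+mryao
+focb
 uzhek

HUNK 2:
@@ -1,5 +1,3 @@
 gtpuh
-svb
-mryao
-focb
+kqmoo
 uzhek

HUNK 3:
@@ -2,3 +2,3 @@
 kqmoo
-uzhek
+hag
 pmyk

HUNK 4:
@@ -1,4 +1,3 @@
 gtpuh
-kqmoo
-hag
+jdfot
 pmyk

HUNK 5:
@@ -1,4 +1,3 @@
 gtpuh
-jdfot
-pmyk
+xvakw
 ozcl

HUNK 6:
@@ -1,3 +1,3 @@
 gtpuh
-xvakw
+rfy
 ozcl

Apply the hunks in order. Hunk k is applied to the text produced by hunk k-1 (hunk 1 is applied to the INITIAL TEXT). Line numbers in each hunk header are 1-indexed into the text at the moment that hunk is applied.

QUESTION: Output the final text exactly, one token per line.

Answer: gtpuh
rfy
ozcl

Derivation:
Hunk 1: at line 2 remove [utm,zkzzv,kmgig] add [mryao,focb] -> 7 lines: gtpuh svb mryao focb uzhek pmyk ozcl
Hunk 2: at line 1 remove [svb,mryao,focb] add [kqmoo] -> 5 lines: gtpuh kqmoo uzhek pmyk ozcl
Hunk 3: at line 2 remove [uzhek] add [hag] -> 5 lines: gtpuh kqmoo hag pmyk ozcl
Hunk 4: at line 1 remove [kqmoo,hag] add [jdfot] -> 4 lines: gtpuh jdfot pmyk ozcl
Hunk 5: at line 1 remove [jdfot,pmyk] add [xvakw] -> 3 lines: gtpuh xvakw ozcl
Hunk 6: at line 1 remove [xvakw] add [rfy] -> 3 lines: gtpuh rfy ozcl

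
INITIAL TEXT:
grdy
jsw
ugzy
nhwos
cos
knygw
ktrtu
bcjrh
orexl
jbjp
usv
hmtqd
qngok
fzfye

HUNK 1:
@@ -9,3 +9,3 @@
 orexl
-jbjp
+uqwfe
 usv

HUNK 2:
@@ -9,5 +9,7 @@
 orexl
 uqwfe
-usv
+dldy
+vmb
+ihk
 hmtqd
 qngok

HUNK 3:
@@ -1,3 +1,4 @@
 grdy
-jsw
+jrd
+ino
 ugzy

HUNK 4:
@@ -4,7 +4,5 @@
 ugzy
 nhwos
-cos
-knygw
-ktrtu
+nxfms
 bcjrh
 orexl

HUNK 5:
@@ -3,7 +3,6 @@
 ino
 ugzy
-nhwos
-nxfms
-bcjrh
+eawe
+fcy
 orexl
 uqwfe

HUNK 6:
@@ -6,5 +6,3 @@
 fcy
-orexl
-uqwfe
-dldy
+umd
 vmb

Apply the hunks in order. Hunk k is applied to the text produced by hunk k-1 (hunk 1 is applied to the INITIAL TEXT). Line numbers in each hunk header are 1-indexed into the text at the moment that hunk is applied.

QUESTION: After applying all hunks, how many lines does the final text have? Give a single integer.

Answer: 12

Derivation:
Hunk 1: at line 9 remove [jbjp] add [uqwfe] -> 14 lines: grdy jsw ugzy nhwos cos knygw ktrtu bcjrh orexl uqwfe usv hmtqd qngok fzfye
Hunk 2: at line 9 remove [usv] add [dldy,vmb,ihk] -> 16 lines: grdy jsw ugzy nhwos cos knygw ktrtu bcjrh orexl uqwfe dldy vmb ihk hmtqd qngok fzfye
Hunk 3: at line 1 remove [jsw] add [jrd,ino] -> 17 lines: grdy jrd ino ugzy nhwos cos knygw ktrtu bcjrh orexl uqwfe dldy vmb ihk hmtqd qngok fzfye
Hunk 4: at line 4 remove [cos,knygw,ktrtu] add [nxfms] -> 15 lines: grdy jrd ino ugzy nhwos nxfms bcjrh orexl uqwfe dldy vmb ihk hmtqd qngok fzfye
Hunk 5: at line 3 remove [nhwos,nxfms,bcjrh] add [eawe,fcy] -> 14 lines: grdy jrd ino ugzy eawe fcy orexl uqwfe dldy vmb ihk hmtqd qngok fzfye
Hunk 6: at line 6 remove [orexl,uqwfe,dldy] add [umd] -> 12 lines: grdy jrd ino ugzy eawe fcy umd vmb ihk hmtqd qngok fzfye
Final line count: 12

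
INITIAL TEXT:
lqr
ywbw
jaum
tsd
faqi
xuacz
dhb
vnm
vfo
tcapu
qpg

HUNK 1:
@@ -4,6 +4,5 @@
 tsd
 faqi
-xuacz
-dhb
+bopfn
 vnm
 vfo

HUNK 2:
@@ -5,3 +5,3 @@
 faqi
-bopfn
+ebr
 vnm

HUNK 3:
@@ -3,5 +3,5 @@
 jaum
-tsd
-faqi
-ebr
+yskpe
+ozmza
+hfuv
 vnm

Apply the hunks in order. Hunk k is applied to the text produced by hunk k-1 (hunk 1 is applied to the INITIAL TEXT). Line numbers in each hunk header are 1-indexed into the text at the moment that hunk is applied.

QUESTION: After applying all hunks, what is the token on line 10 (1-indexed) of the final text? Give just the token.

Answer: qpg

Derivation:
Hunk 1: at line 4 remove [xuacz,dhb] add [bopfn] -> 10 lines: lqr ywbw jaum tsd faqi bopfn vnm vfo tcapu qpg
Hunk 2: at line 5 remove [bopfn] add [ebr] -> 10 lines: lqr ywbw jaum tsd faqi ebr vnm vfo tcapu qpg
Hunk 3: at line 3 remove [tsd,faqi,ebr] add [yskpe,ozmza,hfuv] -> 10 lines: lqr ywbw jaum yskpe ozmza hfuv vnm vfo tcapu qpg
Final line 10: qpg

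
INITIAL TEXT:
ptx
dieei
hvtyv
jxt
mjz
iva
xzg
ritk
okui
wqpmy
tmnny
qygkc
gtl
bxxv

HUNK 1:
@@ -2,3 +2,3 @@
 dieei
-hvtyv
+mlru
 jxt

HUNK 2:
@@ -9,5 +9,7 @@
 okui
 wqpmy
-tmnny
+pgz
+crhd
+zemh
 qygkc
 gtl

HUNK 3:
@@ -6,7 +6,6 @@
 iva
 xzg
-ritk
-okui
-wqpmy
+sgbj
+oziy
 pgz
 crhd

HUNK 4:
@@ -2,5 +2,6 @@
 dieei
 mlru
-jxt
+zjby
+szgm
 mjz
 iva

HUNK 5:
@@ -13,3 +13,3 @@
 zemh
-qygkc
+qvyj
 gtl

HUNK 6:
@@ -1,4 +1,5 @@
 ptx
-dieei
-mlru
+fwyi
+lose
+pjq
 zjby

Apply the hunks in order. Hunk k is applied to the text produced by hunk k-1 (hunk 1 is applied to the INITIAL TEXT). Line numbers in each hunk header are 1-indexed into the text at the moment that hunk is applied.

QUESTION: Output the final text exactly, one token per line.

Hunk 1: at line 2 remove [hvtyv] add [mlru] -> 14 lines: ptx dieei mlru jxt mjz iva xzg ritk okui wqpmy tmnny qygkc gtl bxxv
Hunk 2: at line 9 remove [tmnny] add [pgz,crhd,zemh] -> 16 lines: ptx dieei mlru jxt mjz iva xzg ritk okui wqpmy pgz crhd zemh qygkc gtl bxxv
Hunk 3: at line 6 remove [ritk,okui,wqpmy] add [sgbj,oziy] -> 15 lines: ptx dieei mlru jxt mjz iva xzg sgbj oziy pgz crhd zemh qygkc gtl bxxv
Hunk 4: at line 2 remove [jxt] add [zjby,szgm] -> 16 lines: ptx dieei mlru zjby szgm mjz iva xzg sgbj oziy pgz crhd zemh qygkc gtl bxxv
Hunk 5: at line 13 remove [qygkc] add [qvyj] -> 16 lines: ptx dieei mlru zjby szgm mjz iva xzg sgbj oziy pgz crhd zemh qvyj gtl bxxv
Hunk 6: at line 1 remove [dieei,mlru] add [fwyi,lose,pjq] -> 17 lines: ptx fwyi lose pjq zjby szgm mjz iva xzg sgbj oziy pgz crhd zemh qvyj gtl bxxv

Answer: ptx
fwyi
lose
pjq
zjby
szgm
mjz
iva
xzg
sgbj
oziy
pgz
crhd
zemh
qvyj
gtl
bxxv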